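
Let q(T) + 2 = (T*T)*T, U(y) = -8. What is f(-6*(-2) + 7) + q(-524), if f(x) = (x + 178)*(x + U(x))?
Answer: -143875659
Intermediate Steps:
q(T) = -2 + T³ (q(T) = -2 + (T*T)*T = -2 + T²*T = -2 + T³)
f(x) = (-8 + x)*(178 + x) (f(x) = (x + 178)*(x - 8) = (178 + x)*(-8 + x) = (-8 + x)*(178 + x))
f(-6*(-2) + 7) + q(-524) = (-1424 + (-6*(-2) + 7)² + 170*(-6*(-2) + 7)) + (-2 + (-524)³) = (-1424 + (12 + 7)² + 170*(12 + 7)) + (-2 - 143877824) = (-1424 + 19² + 170*19) - 143877826 = (-1424 + 361 + 3230) - 143877826 = 2167 - 143877826 = -143875659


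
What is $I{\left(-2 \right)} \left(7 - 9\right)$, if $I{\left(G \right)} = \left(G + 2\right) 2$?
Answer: $0$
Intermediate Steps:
$I{\left(G \right)} = 4 + 2 G$ ($I{\left(G \right)} = \left(2 + G\right) 2 = 4 + 2 G$)
$I{\left(-2 \right)} \left(7 - 9\right) = \left(4 + 2 \left(-2\right)\right) \left(7 - 9\right) = \left(4 - 4\right) \left(-2\right) = 0 \left(-2\right) = 0$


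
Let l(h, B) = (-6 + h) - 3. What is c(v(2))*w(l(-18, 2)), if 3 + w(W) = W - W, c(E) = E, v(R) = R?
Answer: -6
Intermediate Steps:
l(h, B) = -9 + h
w(W) = -3 (w(W) = -3 + (W - W) = -3 + 0 = -3)
c(v(2))*w(l(-18, 2)) = 2*(-3) = -6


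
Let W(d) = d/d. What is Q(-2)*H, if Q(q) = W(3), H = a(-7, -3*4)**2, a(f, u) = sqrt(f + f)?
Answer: -14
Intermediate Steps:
W(d) = 1
a(f, u) = sqrt(2)*sqrt(f) (a(f, u) = sqrt(2*f) = sqrt(2)*sqrt(f))
H = -14 (H = (sqrt(2)*sqrt(-7))**2 = (sqrt(2)*(I*sqrt(7)))**2 = (I*sqrt(14))**2 = -14)
Q(q) = 1
Q(-2)*H = 1*(-14) = -14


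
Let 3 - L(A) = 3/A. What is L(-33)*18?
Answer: 612/11 ≈ 55.636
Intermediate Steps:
L(A) = 3 - 3/A
L(-33)*18 = (3 - 3/(-33))*18 = (3 - 3*(-1/33))*18 = (3 + 1/11)*18 = (34/11)*18 = 612/11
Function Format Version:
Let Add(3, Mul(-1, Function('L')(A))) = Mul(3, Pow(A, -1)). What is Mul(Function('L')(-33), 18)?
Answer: Rational(612, 11) ≈ 55.636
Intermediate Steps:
Function('L')(A) = Add(3, Mul(-3, Pow(A, -1))) (Function('L')(A) = Add(3, Mul(-1, Mul(3, Pow(A, -1)))) = Add(3, Mul(-3, Pow(A, -1))))
Mul(Function('L')(-33), 18) = Mul(Add(3, Mul(-3, Pow(-33, -1))), 18) = Mul(Add(3, Mul(-3, Rational(-1, 33))), 18) = Mul(Add(3, Rational(1, 11)), 18) = Mul(Rational(34, 11), 18) = Rational(612, 11)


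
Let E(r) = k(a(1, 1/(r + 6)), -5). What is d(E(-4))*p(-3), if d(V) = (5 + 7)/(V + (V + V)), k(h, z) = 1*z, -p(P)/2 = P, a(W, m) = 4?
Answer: -24/5 ≈ -4.8000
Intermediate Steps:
p(P) = -2*P
k(h, z) = z
E(r) = -5
d(V) = 4/V (d(V) = 12/(V + 2*V) = 12/((3*V)) = 12*(1/(3*V)) = 4/V)
d(E(-4))*p(-3) = (4/(-5))*(-2*(-3)) = (4*(-⅕))*6 = -⅘*6 = -24/5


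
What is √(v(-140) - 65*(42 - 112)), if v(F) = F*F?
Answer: 5*√966 ≈ 155.40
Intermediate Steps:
v(F) = F²
√(v(-140) - 65*(42 - 112)) = √((-140)² - 65*(42 - 112)) = √(19600 - 65*(-70)) = √(19600 + 4550) = √24150 = 5*√966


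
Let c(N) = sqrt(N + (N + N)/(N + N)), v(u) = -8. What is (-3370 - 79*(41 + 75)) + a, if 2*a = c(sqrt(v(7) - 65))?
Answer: -12534 + sqrt(1 + I*sqrt(73))/2 ≈ -12533.0 + 0.97483*I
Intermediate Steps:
c(N) = sqrt(1 + N) (c(N) = sqrt(N + (2*N)/((2*N))) = sqrt(N + (2*N)*(1/(2*N))) = sqrt(N + 1) = sqrt(1 + N))
a = sqrt(1 + I*sqrt(73))/2 (a = sqrt(1 + sqrt(-8 - 65))/2 = sqrt(1 + sqrt(-73))/2 = sqrt(1 + I*sqrt(73))/2 ≈ 1.0956 + 0.97483*I)
(-3370 - 79*(41 + 75)) + a = (-3370 - 79*(41 + 75)) + sqrt(1 + I*sqrt(73))/2 = (-3370 - 79*116) + sqrt(1 + I*sqrt(73))/2 = (-3370 - 9164) + sqrt(1 + I*sqrt(73))/2 = -12534 + sqrt(1 + I*sqrt(73))/2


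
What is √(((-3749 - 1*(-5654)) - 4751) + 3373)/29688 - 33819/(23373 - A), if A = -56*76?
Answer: -33819/27629 + √527/29688 ≈ -1.2233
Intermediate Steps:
A = -4256
√(((-3749 - 1*(-5654)) - 4751) + 3373)/29688 - 33819/(23373 - A) = √(((-3749 - 1*(-5654)) - 4751) + 3373)/29688 - 33819/(23373 - 1*(-4256)) = √(((-3749 + 5654) - 4751) + 3373)*(1/29688) - 33819/(23373 + 4256) = √((1905 - 4751) + 3373)*(1/29688) - 33819/27629 = √(-2846 + 3373)*(1/29688) - 33819*1/27629 = √527*(1/29688) - 33819/27629 = √527/29688 - 33819/27629 = -33819/27629 + √527/29688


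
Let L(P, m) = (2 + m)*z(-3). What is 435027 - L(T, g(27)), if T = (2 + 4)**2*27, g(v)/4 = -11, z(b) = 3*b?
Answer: 434649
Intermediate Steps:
g(v) = -44 (g(v) = 4*(-11) = -44)
T = 972 (T = 6**2*27 = 36*27 = 972)
L(P, m) = -18 - 9*m (L(P, m) = (2 + m)*(3*(-3)) = (2 + m)*(-9) = -18 - 9*m)
435027 - L(T, g(27)) = 435027 - (-18 - 9*(-44)) = 435027 - (-18 + 396) = 435027 - 1*378 = 435027 - 378 = 434649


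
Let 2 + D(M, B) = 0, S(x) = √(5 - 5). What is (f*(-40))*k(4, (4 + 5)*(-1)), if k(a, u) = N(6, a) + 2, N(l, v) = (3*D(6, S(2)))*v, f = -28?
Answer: -24640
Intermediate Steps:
S(x) = 0 (S(x) = √0 = 0)
D(M, B) = -2 (D(M, B) = -2 + 0 = -2)
N(l, v) = -6*v (N(l, v) = (3*(-2))*v = -6*v)
k(a, u) = 2 - 6*a (k(a, u) = -6*a + 2 = 2 - 6*a)
(f*(-40))*k(4, (4 + 5)*(-1)) = (-28*(-40))*(2 - 6*4) = 1120*(2 - 24) = 1120*(-22) = -24640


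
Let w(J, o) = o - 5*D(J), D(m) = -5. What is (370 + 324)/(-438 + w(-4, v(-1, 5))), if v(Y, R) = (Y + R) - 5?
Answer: -347/207 ≈ -1.6763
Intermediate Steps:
v(Y, R) = -5 + R + Y (v(Y, R) = (R + Y) - 5 = -5 + R + Y)
w(J, o) = 25 + o (w(J, o) = o - 5*(-5) = o + 25 = 25 + o)
(370 + 324)/(-438 + w(-4, v(-1, 5))) = (370 + 324)/(-438 + (25 + (-5 + 5 - 1))) = 694/(-438 + (25 - 1)) = 694/(-438 + 24) = 694/(-414) = 694*(-1/414) = -347/207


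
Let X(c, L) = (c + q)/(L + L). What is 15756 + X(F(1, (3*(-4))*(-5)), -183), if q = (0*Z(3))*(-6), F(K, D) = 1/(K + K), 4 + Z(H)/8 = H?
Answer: 11533391/732 ≈ 15756.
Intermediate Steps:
Z(H) = -32 + 8*H
F(K, D) = 1/(2*K)
q = 0 (q = (0*(-32 + 8*3))*(-6) = (0*(-32 + 24))*(-6) = (0*(-8))*(-6) = 0*(-6) = 0)
X(c, L) = c/(2*L) (X(c, L) = (c + 0)/(L + L) = c/((2*L)) = c*(1/(2*L)) = c/(2*L))
15756 + X(F(1, (3*(-4))*(-5)), -183) = 15756 + (½)*((½)/1)/(-183) = 15756 + (½)*((½)*1)*(-1/183) = 15756 + (½)*(½)*(-1/183) = 15756 - 1/732 = 11533391/732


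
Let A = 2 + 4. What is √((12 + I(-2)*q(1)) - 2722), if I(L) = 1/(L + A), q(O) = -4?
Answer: I*√2711 ≈ 52.067*I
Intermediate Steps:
A = 6
I(L) = 1/(6 + L) (I(L) = 1/(L + 6) = 1/(6 + L))
√((12 + I(-2)*q(1)) - 2722) = √((12 - 4/(6 - 2)) - 2722) = √((12 - 4/4) - 2722) = √((12 + (¼)*(-4)) - 2722) = √((12 - 1) - 2722) = √(11 - 2722) = √(-2711) = I*√2711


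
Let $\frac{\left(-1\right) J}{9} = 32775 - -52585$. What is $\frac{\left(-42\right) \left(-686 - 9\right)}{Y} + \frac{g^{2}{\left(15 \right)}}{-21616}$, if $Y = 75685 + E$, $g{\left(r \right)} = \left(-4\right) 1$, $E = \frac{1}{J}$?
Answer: $\frac{30237930241201}{78552874183049} \approx 0.38494$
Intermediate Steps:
$J = -768240$ ($J = - 9 \left(32775 - -52585\right) = - 9 \left(32775 + 52585\right) = \left(-9\right) 85360 = -768240$)
$E = - \frac{1}{768240}$ ($E = \frac{1}{-768240} = - \frac{1}{768240} \approx -1.3017 \cdot 10^{-6}$)
$g{\left(r \right)} = -4$
$Y = \frac{58144244399}{768240}$ ($Y = 75685 - \frac{1}{768240} = \frac{58144244399}{768240} \approx 75685.0$)
$\frac{\left(-42\right) \left(-686 - 9\right)}{Y} + \frac{g^{2}{\left(15 \right)}}{-21616} = \frac{\left(-42\right) \left(-686 - 9\right)}{\frac{58144244399}{768240}} + \frac{\left(-4\right)^{2}}{-21616} = \left(-42\right) \left(-695\right) \frac{768240}{58144244399} + 16 \left(- \frac{1}{21616}\right) = 29190 \cdot \frac{768240}{58144244399} - \frac{1}{1351} = \frac{22424925600}{58144244399} - \frac{1}{1351} = \frac{30237930241201}{78552874183049}$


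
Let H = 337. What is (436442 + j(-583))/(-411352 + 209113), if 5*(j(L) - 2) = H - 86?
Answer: -2182471/1011195 ≈ -2.1583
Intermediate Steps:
j(L) = 261/5 (j(L) = 2 + (337 - 86)/5 = 2 + (⅕)*251 = 2 + 251/5 = 261/5)
(436442 + j(-583))/(-411352 + 209113) = (436442 + 261/5)/(-411352 + 209113) = (2182471/5)/(-202239) = (2182471/5)*(-1/202239) = -2182471/1011195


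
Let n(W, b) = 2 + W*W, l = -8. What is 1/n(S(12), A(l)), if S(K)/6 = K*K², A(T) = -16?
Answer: 1/107495426 ≈ 9.3027e-9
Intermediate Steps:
S(K) = 6*K³ (S(K) = 6*(K*K²) = 6*K³)
n(W, b) = 2 + W²
1/n(S(12), A(l)) = 1/(2 + (6*12³)²) = 1/(2 + (6*1728)²) = 1/(2 + 10368²) = 1/(2 + 107495424) = 1/107495426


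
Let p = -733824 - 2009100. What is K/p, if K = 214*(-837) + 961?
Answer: 178157/2742924 ≈ 0.064952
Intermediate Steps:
p = -2742924
K = -178157 (K = -179118 + 961 = -178157)
K/p = -178157/(-2742924) = -178157*(-1/2742924) = 178157/2742924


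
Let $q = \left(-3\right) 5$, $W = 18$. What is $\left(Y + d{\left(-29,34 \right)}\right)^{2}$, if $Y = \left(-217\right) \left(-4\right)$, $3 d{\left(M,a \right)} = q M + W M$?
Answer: $703921$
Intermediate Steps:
$q = -15$
$d{\left(M,a \right)} = M$ ($d{\left(M,a \right)} = \frac{- 15 M + 18 M}{3} = \frac{3 M}{3} = M$)
$Y = 868$
$\left(Y + d{\left(-29,34 \right)}\right)^{2} = \left(868 - 29\right)^{2} = 839^{2} = 703921$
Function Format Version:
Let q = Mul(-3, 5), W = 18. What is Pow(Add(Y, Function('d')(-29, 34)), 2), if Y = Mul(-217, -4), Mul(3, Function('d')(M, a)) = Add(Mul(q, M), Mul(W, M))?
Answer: 703921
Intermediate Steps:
q = -15
Function('d')(M, a) = M (Function('d')(M, a) = Mul(Rational(1, 3), Add(Mul(-15, M), Mul(18, M))) = Mul(Rational(1, 3), Mul(3, M)) = M)
Y = 868
Pow(Add(Y, Function('d')(-29, 34)), 2) = Pow(Add(868, -29), 2) = Pow(839, 2) = 703921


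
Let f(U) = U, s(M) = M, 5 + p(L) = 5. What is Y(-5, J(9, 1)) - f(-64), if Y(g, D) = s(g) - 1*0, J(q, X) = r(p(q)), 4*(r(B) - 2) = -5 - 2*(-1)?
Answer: 59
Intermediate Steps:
p(L) = 0 (p(L) = -5 + 5 = 0)
r(B) = 5/4 (r(B) = 2 + (-5 - 2*(-1))/4 = 2 + (-5 + 2)/4 = 2 + (¼)*(-3) = 2 - ¾ = 5/4)
J(q, X) = 5/4
Y(g, D) = g (Y(g, D) = g - 1*0 = g + 0 = g)
Y(-5, J(9, 1)) - f(-64) = -5 - 1*(-64) = -5 + 64 = 59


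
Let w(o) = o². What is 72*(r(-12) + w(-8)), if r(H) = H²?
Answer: 14976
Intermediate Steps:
72*(r(-12) + w(-8)) = 72*((-12)² + (-8)²) = 72*(144 + 64) = 72*208 = 14976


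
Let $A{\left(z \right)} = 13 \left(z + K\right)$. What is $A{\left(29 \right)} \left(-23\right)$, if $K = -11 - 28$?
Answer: $2990$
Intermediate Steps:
$K = -39$ ($K = -11 - 28 = -39$)
$A{\left(z \right)} = -507 + 13 z$ ($A{\left(z \right)} = 13 \left(z - 39\right) = 13 \left(-39 + z\right) = -507 + 13 z$)
$A{\left(29 \right)} \left(-23\right) = \left(-507 + 13 \cdot 29\right) \left(-23\right) = \left(-507 + 377\right) \left(-23\right) = \left(-130\right) \left(-23\right) = 2990$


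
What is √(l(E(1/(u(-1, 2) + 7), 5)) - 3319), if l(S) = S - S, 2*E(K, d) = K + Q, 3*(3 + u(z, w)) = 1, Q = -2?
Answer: I*√3319 ≈ 57.611*I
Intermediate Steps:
u(z, w) = -8/3 (u(z, w) = -3 + (⅓)*1 = -3 + ⅓ = -8/3)
E(K, d) = -1 + K/2 (E(K, d) = (K - 2)/2 = (-2 + K)/2 = -1 + K/2)
l(S) = 0
√(l(E(1/(u(-1, 2) + 7), 5)) - 3319) = √(0 - 3319) = √(-3319) = I*√3319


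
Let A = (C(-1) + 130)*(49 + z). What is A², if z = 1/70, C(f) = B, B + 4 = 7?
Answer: 4249605721/100 ≈ 4.2496e+7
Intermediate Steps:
B = 3 (B = -4 + 7 = 3)
C(f) = 3
z = 1/70 ≈ 0.014286
A = 65189/10 (A = (3 + 130)*(49 + 1/70) = 133*(3431/70) = 65189/10 ≈ 6518.9)
A² = (65189/10)² = 4249605721/100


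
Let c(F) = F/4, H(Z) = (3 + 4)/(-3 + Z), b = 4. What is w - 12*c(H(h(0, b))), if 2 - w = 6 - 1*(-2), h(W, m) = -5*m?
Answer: -117/23 ≈ -5.0870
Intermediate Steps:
H(Z) = 7/(-3 + Z)
c(F) = F/4 (c(F) = F*(¼) = F/4)
w = -6 (w = 2 - (6 - 1*(-2)) = 2 - (6 + 2) = 2 - 1*8 = 2 - 8 = -6)
w - 12*c(H(h(0, b))) = -6 - 3*7/(-3 - 5*4) = -6 - 3*7/(-3 - 20) = -6 - 3*7/(-23) = -6 - 3*7*(-1/23) = -6 - 3*(-7)/23 = -6 - 12*(-7/92) = -6 + 21/23 = -117/23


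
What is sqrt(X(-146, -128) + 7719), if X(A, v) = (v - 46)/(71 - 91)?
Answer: sqrt(772770)/10 ≈ 87.907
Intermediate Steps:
X(A, v) = 23/10 - v/20 (X(A, v) = (-46 + v)/(-20) = (-46 + v)*(-1/20) = 23/10 - v/20)
sqrt(X(-146, -128) + 7719) = sqrt((23/10 - 1/20*(-128)) + 7719) = sqrt((23/10 + 32/5) + 7719) = sqrt(87/10 + 7719) = sqrt(77277/10) = sqrt(772770)/10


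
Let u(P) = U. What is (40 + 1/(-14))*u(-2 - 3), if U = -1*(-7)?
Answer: 559/2 ≈ 279.50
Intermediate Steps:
U = 7
u(P) = 7
(40 + 1/(-14))*u(-2 - 3) = (40 + 1/(-14))*7 = (40 - 1/14)*7 = (559/14)*7 = 559/2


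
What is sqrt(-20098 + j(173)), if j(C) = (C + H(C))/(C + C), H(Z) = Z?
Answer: 3*I*sqrt(2233) ≈ 141.76*I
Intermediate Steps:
j(C) = 1 (j(C) = (C + C)/(C + C) = (2*C)/((2*C)) = (2*C)*(1/(2*C)) = 1)
sqrt(-20098 + j(173)) = sqrt(-20098 + 1) = sqrt(-20097) = 3*I*sqrt(2233)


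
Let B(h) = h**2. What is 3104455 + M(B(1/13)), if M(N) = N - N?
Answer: 3104455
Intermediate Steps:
M(N) = 0
3104455 + M(B(1/13)) = 3104455 + 0 = 3104455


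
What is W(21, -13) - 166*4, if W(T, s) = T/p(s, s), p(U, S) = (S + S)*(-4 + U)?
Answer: -293467/442 ≈ -663.95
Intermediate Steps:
p(U, S) = 2*S*(-4 + U) (p(U, S) = (2*S)*(-4 + U) = 2*S*(-4 + U))
W(T, s) = T/(2*s*(-4 + s)) (W(T, s) = T/((2*s*(-4 + s))) = T*(1/(2*s*(-4 + s))) = T/(2*s*(-4 + s)))
W(21, -13) - 166*4 = (½)*21/(-13*(-4 - 13)) - 166*4 = (½)*21*(-1/13)/(-17) - 664 = (½)*21*(-1/13)*(-1/17) - 664 = 21/442 - 664 = -293467/442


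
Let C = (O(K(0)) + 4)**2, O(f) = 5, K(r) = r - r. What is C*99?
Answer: 8019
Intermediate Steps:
K(r) = 0
C = 81 (C = (5 + 4)**2 = 9**2 = 81)
C*99 = 81*99 = 8019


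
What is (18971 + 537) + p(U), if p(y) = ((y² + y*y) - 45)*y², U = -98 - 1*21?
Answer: 400450105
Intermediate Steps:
U = -119 (U = -98 - 21 = -119)
p(y) = y²*(-45 + 2*y²) (p(y) = ((y² + y²) - 45)*y² = (2*y² - 45)*y² = (-45 + 2*y²)*y² = y²*(-45 + 2*y²))
(18971 + 537) + p(U) = (18971 + 537) + (-119)²*(-45 + 2*(-119)²) = 19508 + 14161*(-45 + 2*14161) = 19508 + 14161*(-45 + 28322) = 19508 + 14161*28277 = 19508 + 400430597 = 400450105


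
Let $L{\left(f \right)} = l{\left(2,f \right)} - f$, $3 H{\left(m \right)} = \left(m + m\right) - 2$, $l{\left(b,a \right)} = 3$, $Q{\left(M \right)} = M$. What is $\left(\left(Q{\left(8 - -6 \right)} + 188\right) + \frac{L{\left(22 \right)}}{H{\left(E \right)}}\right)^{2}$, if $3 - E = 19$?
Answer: $\frac{47955625}{1156} \approx 41484.0$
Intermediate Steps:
$E = -16$ ($E = 3 - 19 = -16$)
$H{\left(m \right)} = - \frac{2}{3} + \frac{2 m}{3}$ ($H{\left(m \right)} = \frac{\left(m + m\right) - 2}{3} = \frac{2 m - 2}{3} = \frac{-2 + 2 m}{3} = - \frac{2}{3} + \frac{2 m}{3}$)
$L{\left(f \right)} = 3 - f$
$\left(\left(Q{\left(8 - -6 \right)} + 188\right) + \frac{L{\left(22 \right)}}{H{\left(E \right)}}\right)^{2} = \left(\left(\left(8 - -6\right) + 188\right) + \frac{3 - 22}{- \frac{2}{3} + \frac{2}{3} \left(-16\right)}\right)^{2} = \left(\left(\left(8 + 6\right) + 188\right) + \frac{3 - 22}{- \frac{2}{3} - \frac{32}{3}}\right)^{2} = \left(\left(14 + 188\right) - \frac{19}{- \frac{34}{3}}\right)^{2} = \left(202 - - \frac{57}{34}\right)^{2} = \left(202 + \frac{57}{34}\right)^{2} = \left(\frac{6925}{34}\right)^{2} = \frac{47955625}{1156}$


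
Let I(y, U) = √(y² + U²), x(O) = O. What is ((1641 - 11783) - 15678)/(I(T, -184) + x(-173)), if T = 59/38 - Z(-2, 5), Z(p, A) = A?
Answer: -6450145840/5687749 - 4905800*√1956209/5687749 ≈ -2340.4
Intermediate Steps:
T = -131/38 (T = 59/38 - 1*5 = 59*(1/38) - 5 = 59/38 - 5 = -131/38 ≈ -3.4474)
I(y, U) = √(U² + y²)
((1641 - 11783) - 15678)/(I(T, -184) + x(-173)) = ((1641 - 11783) - 15678)/(√((-184)² + (-131/38)²) - 173) = (-10142 - 15678)/(√(33856 + 17161/1444) - 173) = -25820/(√(48905225/1444) - 173) = -25820/(5*√1956209/38 - 173) = -25820/(-173 + 5*√1956209/38)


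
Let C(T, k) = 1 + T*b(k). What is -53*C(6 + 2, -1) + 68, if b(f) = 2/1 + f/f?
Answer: -1257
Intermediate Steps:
b(f) = 3 (b(f) = 2*1 + 1 = 2 + 1 = 3)
C(T, k) = 1 + 3*T (C(T, k) = 1 + T*3 = 1 + 3*T)
-53*C(6 + 2, -1) + 68 = -53*(1 + 3*(6 + 2)) + 68 = -53*(1 + 3*8) + 68 = -53*(1 + 24) + 68 = -53*25 + 68 = -1325 + 68 = -1257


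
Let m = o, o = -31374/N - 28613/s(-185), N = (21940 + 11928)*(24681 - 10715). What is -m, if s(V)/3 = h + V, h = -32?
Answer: -218289395785/4966505124 ≈ -43.952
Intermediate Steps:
s(V) = -96 + 3*V (s(V) = 3*(-32 + V) = -96 + 3*V)
N = 473000488 (N = 33868*13966 = 473000488)
o = 218289395785/4966505124 (o = -31374/473000488 - 28613/(-96 + 3*(-185)) = -31374*1/473000488 - 28613/(-96 - 555) = -15687/236500244 - 28613/(-651) = -15687/236500244 - 28613*(-1/651) = -15687/236500244 + 923/21 = 218289395785/4966505124 ≈ 43.952)
m = 218289395785/4966505124 ≈ 43.952
-m = -1*218289395785/4966505124 = -218289395785/4966505124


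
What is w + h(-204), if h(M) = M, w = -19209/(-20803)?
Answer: -4224603/20803 ≈ -203.08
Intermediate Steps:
w = 19209/20803 (w = -19209*(-1/20803) = 19209/20803 ≈ 0.92338)
w + h(-204) = 19209/20803 - 204 = -4224603/20803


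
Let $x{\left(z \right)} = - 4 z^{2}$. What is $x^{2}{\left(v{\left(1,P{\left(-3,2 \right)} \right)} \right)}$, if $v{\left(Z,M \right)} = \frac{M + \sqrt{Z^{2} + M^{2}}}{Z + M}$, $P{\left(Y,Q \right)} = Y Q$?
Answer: $\frac{170512}{625} - \frac{28032 \sqrt{37}}{625} \approx 1.2011 \cdot 10^{-6}$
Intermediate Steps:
$P{\left(Y,Q \right)} = Q Y$
$v{\left(Z,M \right)} = \frac{M + \sqrt{M^{2} + Z^{2}}}{M + Z}$
$x^{2}{\left(v{\left(1,P{\left(-3,2 \right)} \right)} \right)} = \left(- 4 \left(\frac{2 \left(-3\right) + \sqrt{\left(2 \left(-3\right)\right)^{2} + 1^{2}}}{2 \left(-3\right) + 1}\right)^{2}\right)^{2} = \left(- 4 \left(\frac{-6 + \sqrt{\left(-6\right)^{2} + 1}}{-6 + 1}\right)^{2}\right)^{2} = \left(- 4 \left(\frac{-6 + \sqrt{36 + 1}}{-5}\right)^{2}\right)^{2} = \left(- 4 \left(- \frac{-6 + \sqrt{37}}{5}\right)^{2}\right)^{2} = \left(- 4 \left(\frac{6}{5} - \frac{\sqrt{37}}{5}\right)^{2}\right)^{2} = 16 \left(\frac{6}{5} - \frac{\sqrt{37}}{5}\right)^{4}$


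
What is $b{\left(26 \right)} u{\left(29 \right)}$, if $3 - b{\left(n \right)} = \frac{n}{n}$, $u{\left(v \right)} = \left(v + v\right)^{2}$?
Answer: $6728$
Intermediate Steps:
$u{\left(v \right)} = 4 v^{2}$ ($u{\left(v \right)} = \left(2 v\right)^{2} = 4 v^{2}$)
$b{\left(n \right)} = 2$ ($b{\left(n \right)} = 3 - \frac{n}{n} = 3 - 1 = 2$)
$b{\left(26 \right)} u{\left(29 \right)} = 2 \cdot 4 \cdot 29^{2} = 2 \cdot 4 \cdot 841 = 2 \cdot 3364 = 6728$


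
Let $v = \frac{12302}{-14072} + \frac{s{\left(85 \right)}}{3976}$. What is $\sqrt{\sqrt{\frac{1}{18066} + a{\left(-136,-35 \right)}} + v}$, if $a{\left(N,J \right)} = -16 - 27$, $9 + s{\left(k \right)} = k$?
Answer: $\frac{\sqrt{-213298210559848153635 + 13807226913468114 i \sqrt{14034337242}}}{15793712718} \approx 1.6967 + 1.9324 i$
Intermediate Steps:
$s{\left(k \right)} = -9 + k$
$a{\left(N,J \right)} = -43$ ($a{\left(N,J \right)} = -16 - 27 = -43$)
$v = - \frac{2990205}{3496892}$ ($v = \frac{12302}{-14072} + \frac{-9 + 85}{3976} = 12302 \left(- \frac{1}{14072}\right) + 76 \cdot \frac{1}{3976} = - \frac{6151}{7036} + \frac{19}{994} = - \frac{2990205}{3496892} \approx -0.8551$)
$\sqrt{\sqrt{\frac{1}{18066} + a{\left(-136,-35 \right)}} + v} = \sqrt{\sqrt{\frac{1}{18066} - 43} - \frac{2990205}{3496892}} = \sqrt{\sqrt{- \frac{776837}{18066}} - \frac{2990205}{3496892}} = \sqrt{\frac{i \sqrt{14034337242}}{18066} - \frac{2990205}{3496892}} = \sqrt{- \frac{2990205}{3496892} + \frac{i \sqrt{14034337242}}{18066}}$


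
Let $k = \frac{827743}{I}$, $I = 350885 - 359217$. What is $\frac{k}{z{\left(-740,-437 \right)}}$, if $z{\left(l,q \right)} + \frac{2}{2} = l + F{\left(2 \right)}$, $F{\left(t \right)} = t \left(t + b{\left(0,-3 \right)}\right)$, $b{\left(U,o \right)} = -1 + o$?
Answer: $\frac{827743}{6207340} \approx 0.13335$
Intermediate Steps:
$F{\left(t \right)} = t \left(-4 + t\right)$ ($F{\left(t \right)} = t \left(t - 4\right) = t \left(-4 + t\right)$)
$I = -8332$
$k = - \frac{827743}{8332}$ ($k = \frac{827743}{-8332} = 827743 \left(- \frac{1}{8332}\right) = - \frac{827743}{8332} \approx -99.345$)
$z{\left(l,q \right)} = -5 + l$ ($z{\left(l,q \right)} = -1 + \left(l + 2 \left(-4 + 2\right)\right) = -1 + \left(l + 2 \left(-2\right)\right) = -1 + \left(l - 4\right) = -1 + \left(-4 + l\right) = -5 + l$)
$\frac{k}{z{\left(-740,-437 \right)}} = - \frac{827743}{8332 \left(-5 - 740\right)} = - \frac{827743}{8332 \left(-745\right)} = \left(- \frac{827743}{8332}\right) \left(- \frac{1}{745}\right) = \frac{827743}{6207340}$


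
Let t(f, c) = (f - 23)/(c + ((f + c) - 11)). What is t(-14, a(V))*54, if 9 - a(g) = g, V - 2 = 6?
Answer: 1998/23 ≈ 86.870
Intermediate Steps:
V = 8 (V = 2 + 6 = 8)
a(g) = 9 - g
t(f, c) = (-23 + f)/(-11 + f + 2*c) (t(f, c) = (-23 + f)/(c + ((c + f) - 11)) = (-23 + f)/(c + (-11 + c + f)) = (-23 + f)/(-11 + f + 2*c))
t(-14, a(V))*54 = ((-23 - 14)/(-11 - 14 + 2*(9 - 1*8)))*54 = (-37/(-11 - 14 + 2*(9 - 8)))*54 = (-37/(-11 - 14 + 2*1))*54 = (-37/(-11 - 14 + 2))*54 = (-37/(-23))*54 = -1/23*(-37)*54 = (37/23)*54 = 1998/23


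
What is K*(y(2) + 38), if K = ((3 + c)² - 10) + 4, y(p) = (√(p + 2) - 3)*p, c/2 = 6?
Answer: 7884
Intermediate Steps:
c = 12 (c = 2*6 = 12)
y(p) = p*(-3 + √(2 + p)) (y(p) = (√(2 + p) - 3)*p = (-3 + √(2 + p))*p = p*(-3 + √(2 + p)))
K = 219 (K = ((3 + 12)² - 10) + 4 = (15² - 10) + 4 = (225 - 10) + 4 = 215 + 4 = 219)
K*(y(2) + 38) = 219*(2*(-3 + √(2 + 2)) + 38) = 219*(2*(-3 + √4) + 38) = 219*(2*(-3 + 2) + 38) = 219*(2*(-1) + 38) = 219*(-2 + 38) = 219*36 = 7884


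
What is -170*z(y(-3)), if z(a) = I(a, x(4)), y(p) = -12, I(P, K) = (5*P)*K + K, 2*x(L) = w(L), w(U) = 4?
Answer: 20060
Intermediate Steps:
x(L) = 2 (x(L) = (½)*4 = 2)
I(P, K) = K + 5*K*P (I(P, K) = 5*K*P + K = K + 5*K*P)
z(a) = 2 + 10*a (z(a) = 2*(1 + 5*a) = 2 + 10*a)
-170*z(y(-3)) = -170*(2 + 10*(-12)) = -170*(2 - 120) = -170*(-118) = 20060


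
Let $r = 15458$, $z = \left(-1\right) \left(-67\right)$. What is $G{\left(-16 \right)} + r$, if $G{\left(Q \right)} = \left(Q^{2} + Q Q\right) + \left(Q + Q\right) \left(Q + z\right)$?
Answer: $14338$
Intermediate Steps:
$z = 67$
$G{\left(Q \right)} = 2 Q^{2} + 2 Q \left(67 + Q\right)$ ($G{\left(Q \right)} = \left(Q^{2} + Q Q\right) + \left(Q + Q\right) \left(Q + 67\right) = \left(Q^{2} + Q^{2}\right) + 2 Q \left(67 + Q\right) = 2 Q^{2} + 2 Q \left(67 + Q\right)$)
$G{\left(-16 \right)} + r = 2 \left(-16\right) \left(67 + 2 \left(-16\right)\right) + 15458 = 2 \left(-16\right) \left(67 - 32\right) + 15458 = 2 \left(-16\right) 35 + 15458 = -1120 + 15458 = 14338$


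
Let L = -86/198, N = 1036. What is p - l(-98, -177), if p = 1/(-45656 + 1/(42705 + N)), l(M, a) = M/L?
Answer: -19375275180553/85872681085 ≈ -225.63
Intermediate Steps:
L = -43/99 (L = -86*1/198 = -43/99 ≈ -0.43434)
l(M, a) = -99*M/43 (l(M, a) = M/(-43/99) = M*(-99/43) = -99*M/43)
p = -43741/1997039095 (p = 1/(-45656 + 1/(42705 + 1036)) = 1/(-45656 + 1/43741) = 1/(-1997039095/43741) = -43741/1997039095 ≈ -2.1903e-5)
p - l(-98, -177) = -43741/1997039095 - (-99)*(-98)/43 = -43741/1997039095 - 1*9702/43 = -43741/1997039095 - 9702/43 = -19375275180553/85872681085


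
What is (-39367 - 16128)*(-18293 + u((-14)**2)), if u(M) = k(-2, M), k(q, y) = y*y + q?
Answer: -1116614895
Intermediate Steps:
k(q, y) = q + y**2 (k(q, y) = y**2 + q = q + y**2)
u(M) = -2 + M**2
(-39367 - 16128)*(-18293 + u((-14)**2)) = (-39367 - 16128)*(-18293 + (-2 + ((-14)**2)**2)) = -55495*(-18293 + (-2 + 196**2)) = -55495*(-18293 + (-2 + 38416)) = -55495*(-18293 + 38414) = -55495*20121 = -1116614895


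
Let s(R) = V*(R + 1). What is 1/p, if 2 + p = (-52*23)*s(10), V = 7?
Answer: -1/92094 ≈ -1.0858e-5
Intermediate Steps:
s(R) = 7 + 7*R (s(R) = 7*(R + 1) = 7*(1 + R) = 7 + 7*R)
p = -92094 (p = -2 + (-52*23)*(7 + 7*10) = -2 - 1196*(7 + 70) = -2 - 1196*77 = -2 - 92092 = -92094)
1/p = 1/(-92094) = -1/92094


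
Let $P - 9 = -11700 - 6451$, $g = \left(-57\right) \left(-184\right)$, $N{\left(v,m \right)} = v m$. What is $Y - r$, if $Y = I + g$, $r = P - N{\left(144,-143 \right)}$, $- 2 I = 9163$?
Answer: $\frac{6913}{2} \approx 3456.5$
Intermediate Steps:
$N{\left(v,m \right)} = m v$
$I = - \frac{9163}{2}$ ($I = \left(- \frac{1}{2}\right) 9163 = - \frac{9163}{2} \approx -4581.5$)
$g = 10488$
$P = -18142$ ($P = 9 - 18151 = -18142$)
$r = 2450$ ($r = -18142 - \left(-143\right) 144 = -18142 - -20592 = -18142 + 20592 = 2450$)
$Y = \frac{11813}{2}$ ($Y = - \frac{9163}{2} + 10488 = \frac{11813}{2} \approx 5906.5$)
$Y - r = \frac{11813}{2} - 2450 = \frac{6913}{2}$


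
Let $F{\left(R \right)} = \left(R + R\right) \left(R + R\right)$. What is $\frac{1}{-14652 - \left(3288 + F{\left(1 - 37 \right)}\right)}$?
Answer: $- \frac{1}{23124} \approx -4.3245 \cdot 10^{-5}$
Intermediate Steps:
$F{\left(R \right)} = 4 R^{2}$ ($F{\left(R \right)} = 2 R 2 R = 4 R^{2}$)
$\frac{1}{-14652 - \left(3288 + F{\left(1 - 37 \right)}\right)} = \frac{1}{-14652 - \left(3288 + 4 \left(1 - 37\right)^{2}\right)} = \frac{1}{-14652 - \left(3288 + 4 \left(-36\right)^{2}\right)} = \frac{1}{-14652 - \left(3288 + 4 \cdot 1296\right)} = \frac{1}{-14652 - 8472} = \frac{1}{-23124} = - \frac{1}{23124}$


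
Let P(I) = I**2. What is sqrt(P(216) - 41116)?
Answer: 2*sqrt(1385) ≈ 74.431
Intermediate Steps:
sqrt(P(216) - 41116) = sqrt(216**2 - 41116) = sqrt(46656 - 41116) = sqrt(5540) = 2*sqrt(1385)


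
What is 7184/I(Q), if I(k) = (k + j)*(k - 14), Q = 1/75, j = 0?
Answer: -40410000/1049 ≈ -38522.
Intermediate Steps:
Q = 1/75 ≈ 0.013333
I(k) = k*(-14 + k) (I(k) = (k + 0)*(k - 14) = k*(-14 + k))
7184/I(Q) = 7184/(((-14 + 1/75)/75)) = 7184/(((1/75)*(-1049/75))) = 7184/(-1049/5625) = 7184*(-5625/1049) = -40410000/1049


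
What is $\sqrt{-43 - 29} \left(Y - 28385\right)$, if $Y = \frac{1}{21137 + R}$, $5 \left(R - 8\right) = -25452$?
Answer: $- \frac{13671294600 i \sqrt{2}}{80273} \approx - 2.4085 \cdot 10^{5} i$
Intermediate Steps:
$R = - \frac{25412}{5}$ ($R = 8 + \frac{1}{5} \left(-25452\right) = 8 - \frac{25452}{5} = - \frac{25412}{5} \approx -5082.4$)
$Y = \frac{5}{80273}$ ($Y = \frac{1}{21137 - \frac{25412}{5}} = \frac{1}{\frac{80273}{5}} = \frac{5}{80273} \approx 6.2287 \cdot 10^{-5}$)
$\sqrt{-43 - 29} \left(Y - 28385\right) = \sqrt{-43 - 29} \left(\frac{5}{80273} - 28385\right) = \sqrt{-72} \left(\frac{5}{80273} - 28385\right) = 6 i \sqrt{2} \left(- \frac{2278549100}{80273}\right) = - \frac{13671294600 i \sqrt{2}}{80273}$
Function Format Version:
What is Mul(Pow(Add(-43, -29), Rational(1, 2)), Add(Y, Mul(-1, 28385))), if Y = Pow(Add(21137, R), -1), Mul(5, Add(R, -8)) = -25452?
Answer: Mul(Rational(-13671294600, 80273), I, Pow(2, Rational(1, 2))) ≈ Mul(-2.4085e+5, I)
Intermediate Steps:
R = Rational(-25412, 5) (R = Add(8, Mul(Rational(1, 5), -25452)) = Add(8, Rational(-25452, 5)) = Rational(-25412, 5) ≈ -5082.4)
Y = Rational(5, 80273) (Y = Pow(Add(21137, Rational(-25412, 5)), -1) = Pow(Rational(80273, 5), -1) = Rational(5, 80273) ≈ 6.2287e-5)
Mul(Pow(Add(-43, -29), Rational(1, 2)), Add(Y, Mul(-1, 28385))) = Mul(Pow(Add(-43, -29), Rational(1, 2)), Add(Rational(5, 80273), Mul(-1, 28385))) = Mul(Pow(-72, Rational(1, 2)), Add(Rational(5, 80273), -28385)) = Mul(Mul(6, I, Pow(2, Rational(1, 2))), Rational(-2278549100, 80273)) = Mul(Rational(-13671294600, 80273), I, Pow(2, Rational(1, 2)))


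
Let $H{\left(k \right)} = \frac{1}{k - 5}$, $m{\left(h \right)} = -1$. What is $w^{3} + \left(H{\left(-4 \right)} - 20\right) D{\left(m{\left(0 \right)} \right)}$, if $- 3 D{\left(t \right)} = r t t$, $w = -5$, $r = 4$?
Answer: $- \frac{2651}{27} \approx -98.185$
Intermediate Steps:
$H{\left(k \right)} = \frac{1}{-5 + k}$
$D{\left(t \right)} = - \frac{4 t^{2}}{3}$ ($D{\left(t \right)} = - \frac{4 t t}{3} = - \frac{4 t^{2}}{3}$)
$w^{3} + \left(H{\left(-4 \right)} - 20\right) D{\left(m{\left(0 \right)} \right)} = \left(-5\right)^{3} + \left(\frac{1}{-5 - 4} - 20\right) \left(- \frac{4 \left(-1\right)^{2}}{3}\right) = -125 + \left(\frac{1}{-9} - 20\right) \left(\left(- \frac{4}{3}\right) 1\right) = -125 + \left(- \frac{1}{9} - 20\right) \left(- \frac{4}{3}\right) = -125 - - \frac{724}{27} = -125 + \frac{724}{27} = - \frac{2651}{27}$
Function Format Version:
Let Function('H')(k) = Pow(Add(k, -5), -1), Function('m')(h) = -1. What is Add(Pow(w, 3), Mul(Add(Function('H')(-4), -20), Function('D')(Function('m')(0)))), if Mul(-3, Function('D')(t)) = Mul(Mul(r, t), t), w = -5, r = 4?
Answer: Rational(-2651, 27) ≈ -98.185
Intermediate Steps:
Function('H')(k) = Pow(Add(-5, k), -1)
Function('D')(t) = Mul(Rational(-4, 3), Pow(t, 2)) (Function('D')(t) = Mul(Rational(-1, 3), Mul(Mul(4, t), t)) = Mul(Rational(-1, 3), Mul(4, Pow(t, 2))) = Mul(Rational(-4, 3), Pow(t, 2)))
Add(Pow(w, 3), Mul(Add(Function('H')(-4), -20), Function('D')(Function('m')(0)))) = Add(Pow(-5, 3), Mul(Add(Pow(Add(-5, -4), -1), -20), Mul(Rational(-4, 3), Pow(-1, 2)))) = Add(-125, Mul(Add(Pow(-9, -1), -20), Mul(Rational(-4, 3), 1))) = Add(-125, Mul(Add(Rational(-1, 9), -20), Rational(-4, 3))) = Add(-125, Mul(Rational(-181, 9), Rational(-4, 3))) = Add(-125, Rational(724, 27)) = Rational(-2651, 27)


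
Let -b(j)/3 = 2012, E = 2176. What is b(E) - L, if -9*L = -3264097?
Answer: -3318421/9 ≈ -3.6871e+5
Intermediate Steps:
b(j) = -6036 (b(j) = -3*2012 = -6036)
L = 3264097/9 (L = -⅑*(-3264097) = 3264097/9 ≈ 3.6268e+5)
b(E) - L = -6036 - 1*3264097/9 = -6036 - 3264097/9 = -3318421/9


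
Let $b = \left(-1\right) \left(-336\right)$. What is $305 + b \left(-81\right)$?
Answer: $-26911$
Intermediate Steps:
$b = 336$
$305 + b \left(-81\right) = 305 + 336 \left(-81\right) = 305 - 27216 = -26911$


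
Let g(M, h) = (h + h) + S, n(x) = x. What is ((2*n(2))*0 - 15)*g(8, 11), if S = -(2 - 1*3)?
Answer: -345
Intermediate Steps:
S = 1 (S = -(2 - 3) = -1*(-1) = 1)
g(M, h) = 1 + 2*h (g(M, h) = (h + h) + 1 = 2*h + 1 = 1 + 2*h)
((2*n(2))*0 - 15)*g(8, 11) = ((2*2)*0 - 15)*(1 + 2*11) = (4*0 - 15)*(1 + 22) = (0 - 15)*23 = -15*23 = -345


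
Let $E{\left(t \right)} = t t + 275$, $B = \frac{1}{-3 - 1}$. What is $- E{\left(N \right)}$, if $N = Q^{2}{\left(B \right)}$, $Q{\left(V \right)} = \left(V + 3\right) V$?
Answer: $- \frac{18037041}{65536} \approx -275.22$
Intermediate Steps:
$B = - \frac{1}{4}$ ($B = \frac{1}{-4} = - \frac{1}{4} \approx -0.25$)
$Q{\left(V \right)} = V \left(3 + V\right)$ ($Q{\left(V \right)} = \left(3 + V\right) V = V \left(3 + V\right)$)
$N = \frac{121}{256}$ ($N = \left(- \frac{3 - \frac{1}{4}}{4}\right)^{2} = \left(\left(- \frac{1}{4}\right) \frac{11}{4}\right)^{2} = \left(- \frac{11}{16}\right)^{2} = \frac{121}{256} \approx 0.47266$)
$E{\left(t \right)} = 275 + t^{2}$ ($E{\left(t \right)} = t^{2} + 275 = 275 + t^{2}$)
$- E{\left(N \right)} = - (275 + \left(\frac{121}{256}\right)^{2}) = - (275 + \frac{14641}{65536}) = \left(-1\right) \frac{18037041}{65536} = - \frac{18037041}{65536}$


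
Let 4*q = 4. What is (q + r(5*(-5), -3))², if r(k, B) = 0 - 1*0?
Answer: 1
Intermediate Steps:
q = 1 (q = (¼)*4 = 1)
r(k, B) = 0 (r(k, B) = 0 + 0 = 0)
(q + r(5*(-5), -3))² = (1 + 0)² = 1² = 1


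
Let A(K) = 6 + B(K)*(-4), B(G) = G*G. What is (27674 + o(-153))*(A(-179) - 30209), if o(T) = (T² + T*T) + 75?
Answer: -11808952089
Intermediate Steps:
B(G) = G²
o(T) = 75 + 2*T² (o(T) = (T² + T²) + 75 = 2*T² + 75 = 75 + 2*T²)
A(K) = 6 - 4*K² (A(K) = 6 + K²*(-4) = 6 - 4*K²)
(27674 + o(-153))*(A(-179) - 30209) = (27674 + (75 + 2*(-153)²))*((6 - 4*(-179)²) - 30209) = (27674 + (75 + 2*23409))*((6 - 4*32041) - 30209) = (27674 + (75 + 46818))*((6 - 128164) - 30209) = (27674 + 46893)*(-128158 - 30209) = 74567*(-158367) = -11808952089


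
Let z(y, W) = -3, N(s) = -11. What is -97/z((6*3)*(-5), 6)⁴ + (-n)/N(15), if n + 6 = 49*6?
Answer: 22261/891 ≈ 24.984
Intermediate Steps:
n = 288 (n = -6 + 49*6 = -6 + 294 = 288)
-97/z((6*3)*(-5), 6)⁴ + (-n)/N(15) = -97/((-3)⁴) - 1*288/(-11) = -97/81 - 288*(-1/11) = -97*1/81 + 288/11 = -97/81 + 288/11 = 22261/891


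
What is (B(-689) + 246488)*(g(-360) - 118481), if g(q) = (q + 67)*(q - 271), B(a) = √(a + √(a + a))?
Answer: 16367296176 + 66402*√(-689 + I*√1378) ≈ 1.6367e+10 + 1.7436e+6*I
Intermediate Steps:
B(a) = √(a + √2*√a) (B(a) = √(a + √(2*a)) = √(a + √2*√a))
g(q) = (-271 + q)*(67 + q) (g(q) = (67 + q)*(-271 + q) = (-271 + q)*(67 + q))
(B(-689) + 246488)*(g(-360) - 118481) = (√(-689 + √2*√(-689)) + 246488)*((-18157 + (-360)² - 204*(-360)) - 118481) = (√(-689 + √2*(I*√689)) + 246488)*((-18157 + 129600 + 73440) - 118481) = (√(-689 + I*√1378) + 246488)*(184883 - 118481) = (246488 + √(-689 + I*√1378))*66402 = 16367296176 + 66402*√(-689 + I*√1378)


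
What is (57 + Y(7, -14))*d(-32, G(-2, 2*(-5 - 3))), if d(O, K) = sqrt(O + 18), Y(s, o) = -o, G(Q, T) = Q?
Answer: 71*I*sqrt(14) ≈ 265.66*I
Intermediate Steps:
d(O, K) = sqrt(18 + O)
(57 + Y(7, -14))*d(-32, G(-2, 2*(-5 - 3))) = (57 - 1*(-14))*sqrt(18 - 32) = (57 + 14)*sqrt(-14) = 71*(I*sqrt(14)) = 71*I*sqrt(14)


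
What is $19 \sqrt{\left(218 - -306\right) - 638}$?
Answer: $19 i \sqrt{114} \approx 202.86 i$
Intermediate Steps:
$19 \sqrt{\left(218 - -306\right) - 638} = 19 \sqrt{\left(218 + 306\right) - 638} = 19 \sqrt{524 - 638} = 19 \sqrt{-114} = 19 i \sqrt{114}$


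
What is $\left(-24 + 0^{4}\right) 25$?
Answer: $-600$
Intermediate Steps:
$\left(-24 + 0^{4}\right) 25 = \left(-24 + 0\right) 25 = \left(-24\right) 25 = -600$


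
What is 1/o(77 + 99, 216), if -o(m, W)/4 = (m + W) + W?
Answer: -1/2432 ≈ -0.00041118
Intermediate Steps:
o(m, W) = -8*W - 4*m (o(m, W) = -4*((m + W) + W) = -4*((W + m) + W) = -4*(m + 2*W) = -8*W - 4*m)
1/o(77 + 99, 216) = 1/(-8*216 - 4*(77 + 99)) = 1/(-1728 - 4*176) = 1/(-1728 - 704) = 1/(-2432) = -1/2432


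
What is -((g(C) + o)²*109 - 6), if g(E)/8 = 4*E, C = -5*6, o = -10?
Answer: -102558094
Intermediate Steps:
C = -30
g(E) = 32*E (g(E) = 8*(4*E) = 32*E)
-((g(C) + o)²*109 - 6) = -((32*(-30) - 10)²*109 - 6) = -((-960 - 10)²*109 - 6) = -((-970)²*109 - 6) = -(940900*109 - 6) = -(102558100 - 6) = -1*102558094 = -102558094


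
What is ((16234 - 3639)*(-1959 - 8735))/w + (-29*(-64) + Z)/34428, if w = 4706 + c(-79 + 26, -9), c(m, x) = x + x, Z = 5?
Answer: -579641326709/20174808 ≈ -28731.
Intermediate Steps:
c(m, x) = 2*x
w = 4688 (w = 4706 + 2*(-9) = 4706 - 18 = 4688)
((16234 - 3639)*(-1959 - 8735))/w + (-29*(-64) + Z)/34428 = ((16234 - 3639)*(-1959 - 8735))/4688 + (-29*(-64) + 5)/34428 = (12595*(-10694))*(1/4688) + (1856 + 5)*(1/34428) = -134690930*1/4688 + 1861*(1/34428) = -67345465/2344 + 1861/34428 = -579641326709/20174808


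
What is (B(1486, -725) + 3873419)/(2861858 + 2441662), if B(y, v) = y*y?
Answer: 135147/117856 ≈ 1.1467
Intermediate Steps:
B(y, v) = y²
(B(1486, -725) + 3873419)/(2861858 + 2441662) = (1486² + 3873419)/(2861858 + 2441662) = (2208196 + 3873419)/5303520 = 6081615*(1/5303520) = 135147/117856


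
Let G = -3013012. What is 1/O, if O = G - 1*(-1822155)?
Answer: -1/1190857 ≈ -8.3973e-7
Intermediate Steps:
O = -1190857 (O = -3013012 - 1*(-1822155) = -3013012 + 1822155 = -1190857)
1/O = 1/(-1190857) = -1/1190857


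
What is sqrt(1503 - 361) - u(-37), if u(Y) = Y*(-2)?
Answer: -74 + sqrt(1142) ≈ -40.206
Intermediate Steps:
u(Y) = -2*Y
sqrt(1503 - 361) - u(-37) = sqrt(1503 - 361) - (-2)*(-37) = sqrt(1142) - 1*74 = sqrt(1142) - 74 = -74 + sqrt(1142)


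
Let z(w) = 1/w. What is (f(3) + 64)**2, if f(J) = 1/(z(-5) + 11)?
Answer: 11978521/2916 ≈ 4107.9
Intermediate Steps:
f(J) = 5/54 (f(J) = 1/(1/(-5) + 11) = 1/(-1/5 + 11) = 1/(54/5) = 5/54)
(f(3) + 64)**2 = (5/54 + 64)**2 = (3461/54)**2 = 11978521/2916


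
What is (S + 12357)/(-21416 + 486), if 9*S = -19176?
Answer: -30679/62790 ≈ -0.48860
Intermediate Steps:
S = -6392/3 (S = (⅑)*(-19176) = -6392/3 ≈ -2130.7)
(S + 12357)/(-21416 + 486) = (-6392/3 + 12357)/(-21416 + 486) = (30679/3)/(-20930) = (30679/3)*(-1/20930) = -30679/62790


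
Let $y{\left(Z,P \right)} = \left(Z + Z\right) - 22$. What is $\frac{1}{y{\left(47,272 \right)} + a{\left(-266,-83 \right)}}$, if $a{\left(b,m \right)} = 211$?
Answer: $\frac{1}{283} \approx 0.0035336$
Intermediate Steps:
$y{\left(Z,P \right)} = -22 + 2 Z$ ($y{\left(Z,P \right)} = 2 Z - 22 = -22 + 2 Z$)
$\frac{1}{y{\left(47,272 \right)} + a{\left(-266,-83 \right)}} = \frac{1}{\left(-22 + 2 \cdot 47\right) + 211} = \frac{1}{\left(-22 + 94\right) + 211} = \frac{1}{72 + 211} = \frac{1}{283}$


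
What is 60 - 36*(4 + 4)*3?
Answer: -804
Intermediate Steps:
60 - 36*(4 + 4)*3 = 60 - 288*3 = 60 - 36*24 = 60 - 864 = -804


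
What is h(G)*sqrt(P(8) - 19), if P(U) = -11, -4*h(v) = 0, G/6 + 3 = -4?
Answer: 0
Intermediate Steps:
G = -42 (G = -18 + 6*(-4) = -18 - 24 = -42)
h(v) = 0 (h(v) = -1/4*0 = 0)
h(G)*sqrt(P(8) - 19) = 0*sqrt(-11 - 19) = 0*sqrt(-30) = 0*(I*sqrt(30)) = 0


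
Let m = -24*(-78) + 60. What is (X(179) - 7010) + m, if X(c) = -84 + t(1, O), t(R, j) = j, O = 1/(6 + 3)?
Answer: -46457/9 ≈ -5161.9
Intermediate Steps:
O = ⅑ (O = 1/9 = ⅑ ≈ 0.11111)
m = 1932 (m = 1872 + 60 = 1932)
X(c) = -755/9 (X(c) = -84 + ⅑ = -755/9)
(X(179) - 7010) + m = (-755/9 - 7010) + 1932 = -63845/9 + 1932 = -46457/9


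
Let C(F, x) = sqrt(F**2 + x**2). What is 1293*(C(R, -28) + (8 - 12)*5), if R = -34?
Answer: -25860 + 2586*sqrt(485) ≈ 31091.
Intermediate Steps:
1293*(C(R, -28) + (8 - 12)*5) = 1293*(sqrt((-34)**2 + (-28)**2) + (8 - 12)*5) = 1293*(sqrt(1156 + 784) - 4*5) = 1293*(sqrt(1940) - 20) = 1293*(2*sqrt(485) - 20) = 1293*(-20 + 2*sqrt(485)) = -25860 + 2586*sqrt(485)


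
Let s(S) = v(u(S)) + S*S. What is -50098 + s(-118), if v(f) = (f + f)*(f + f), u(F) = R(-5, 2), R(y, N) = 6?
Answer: -36030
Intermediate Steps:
u(F) = 6
v(f) = 4*f**2 (v(f) = (2*f)*(2*f) = 4*f**2)
s(S) = 144 + S**2 (s(S) = 4*6**2 + S*S = 4*36 + S**2 = 144 + S**2)
-50098 + s(-118) = -50098 + (144 + (-118)**2) = -50098 + (144 + 13924) = -50098 + 14068 = -36030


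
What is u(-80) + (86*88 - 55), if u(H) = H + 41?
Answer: 7474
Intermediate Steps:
u(H) = 41 + H
u(-80) + (86*88 - 55) = (41 - 80) + (86*88 - 55) = -39 + (7568 - 55) = -39 + 7513 = 7474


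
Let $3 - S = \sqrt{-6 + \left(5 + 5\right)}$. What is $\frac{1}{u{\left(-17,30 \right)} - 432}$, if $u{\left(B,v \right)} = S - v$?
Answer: $- \frac{1}{461} \approx -0.0021692$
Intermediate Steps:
$S = 1$ ($S = 3 - \sqrt{-6 + \left(5 + 5\right)} = 3 - \sqrt{-6 + 10} = 3 - \sqrt{4} = 3 - 2 = 1$)
$u{\left(B,v \right)} = 1 - v$
$\frac{1}{u{\left(-17,30 \right)} - 432} = \frac{1}{\left(1 - 30\right) - 432} = \frac{1}{-29 - 432} = \frac{1}{-461} = - \frac{1}{461}$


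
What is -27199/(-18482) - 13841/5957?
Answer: -93784919/110097274 ≈ -0.85184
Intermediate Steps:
-27199/(-18482) - 13841/5957 = -27199*(-1/18482) - 13841*1/5957 = 27199/18482 - 13841/5957 = -93784919/110097274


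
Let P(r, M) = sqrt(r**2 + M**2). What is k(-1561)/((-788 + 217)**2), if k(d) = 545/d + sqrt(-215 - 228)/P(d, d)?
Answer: -545/508950001 + I*sqrt(886)/1017900002 ≈ -1.0708e-6 + 2.9242e-8*I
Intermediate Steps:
P(r, M) = sqrt(M**2 + r**2)
k(d) = 545/d + I*sqrt(886)/(2*sqrt(d**2)) (k(d) = 545/d + sqrt(-215 - 228)/(sqrt(d**2 + d**2)) = 545/d + sqrt(-443)/(sqrt(2*d**2)) = 545/d + (I*sqrt(443))/((sqrt(2)*sqrt(d**2))) = 545/d + (I*sqrt(443))*(sqrt(2)/(2*sqrt(d**2))) = 545/d + I*sqrt(886)/(2*sqrt(d**2)))
k(-1561)/((-788 + 217)**2) = (545/(-1561) + I*sqrt(886)/(2*sqrt((-1561)**2)))/((-788 + 217)**2) = (545*(-1/1561) + I*sqrt(886)/(2*sqrt(2436721)))/((-571)**2) = (-545/1561 + (1/2)*I*sqrt(886)*(1/1561))/326041 = (-545/1561 + I*sqrt(886)/3122)*(1/326041) = -545/508950001 + I*sqrt(886)/1017900002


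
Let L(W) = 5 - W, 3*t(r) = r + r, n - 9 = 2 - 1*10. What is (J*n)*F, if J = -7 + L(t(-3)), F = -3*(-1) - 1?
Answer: 0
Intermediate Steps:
n = 1 (n = 9 + (2 - 1*10) = 9 + (2 - 10) = 9 - 8 = 1)
t(r) = 2*r/3 (t(r) = (r + r)/3 = (2*r)/3 = 2*r/3)
F = 2 (F = 3 - 1 = 2)
J = 0 (J = -7 + (5 - 2*(-3)/3) = -7 + (5 - 1*(-2)) = -7 + (5 + 2) = -7 + 7 = 0)
(J*n)*F = (0*1)*2 = 0*2 = 0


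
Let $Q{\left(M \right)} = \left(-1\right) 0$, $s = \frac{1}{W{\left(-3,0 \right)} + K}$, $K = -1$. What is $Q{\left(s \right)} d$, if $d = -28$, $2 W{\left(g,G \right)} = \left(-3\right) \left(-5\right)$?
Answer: $0$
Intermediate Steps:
$W{\left(g,G \right)} = \frac{15}{2}$ ($W{\left(g,G \right)} = \frac{\left(-3\right) \left(-5\right)}{2} = \frac{1}{2} \cdot 15 = \frac{15}{2}$)
$s = \frac{2}{13}$ ($s = \frac{1}{\frac{15}{2} - 1} = \frac{1}{\frac{13}{2}} = \frac{2}{13} \approx 0.15385$)
$Q{\left(M \right)} = 0$
$Q{\left(s \right)} d = 0 \left(-28\right) = 0$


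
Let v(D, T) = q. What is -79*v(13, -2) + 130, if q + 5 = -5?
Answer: 920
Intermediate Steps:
q = -10 (q = -5 - 5 = -10)
v(D, T) = -10
-79*v(13, -2) + 130 = -79*(-10) + 130 = 790 + 130 = 920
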